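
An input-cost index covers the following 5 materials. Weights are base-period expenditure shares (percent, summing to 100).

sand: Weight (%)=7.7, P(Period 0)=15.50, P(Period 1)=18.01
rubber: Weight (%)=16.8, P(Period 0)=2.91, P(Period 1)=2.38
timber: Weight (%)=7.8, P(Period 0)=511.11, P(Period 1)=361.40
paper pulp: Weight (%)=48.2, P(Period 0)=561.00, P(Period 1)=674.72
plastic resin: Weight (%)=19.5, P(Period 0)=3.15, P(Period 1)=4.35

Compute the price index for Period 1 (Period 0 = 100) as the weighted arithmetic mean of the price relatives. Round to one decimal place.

sand: 7.7 × (18.01/15.50) = 7.7 × 1.161935 = 8.9469
rubber: 16.8 × (2.38/2.91) = 16.8 × 0.817869 = 13.7402
timber: 7.8 × (361.40/511.11) = 7.8 × 0.707088 = 5.5153
paper pulp: 48.2 × (674.72/561.00) = 48.2 × 1.202709 = 57.9706
plastic resin: 19.5 × (4.35/3.15) = 19.5 × 1.380952 = 26.9286
Index = Σ wᵢ·(p₁ᵢ/p₀ᵢ) = 8.9469 + 13.7402 + 5.5153 + 57.9706 + 26.9286 = 113.1016

113.1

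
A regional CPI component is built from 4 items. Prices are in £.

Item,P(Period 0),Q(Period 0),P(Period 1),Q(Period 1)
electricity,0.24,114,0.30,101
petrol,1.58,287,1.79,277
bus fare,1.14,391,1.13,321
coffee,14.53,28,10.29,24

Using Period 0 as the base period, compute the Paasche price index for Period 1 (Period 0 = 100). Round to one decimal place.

96.5

Paasche price index uses current-period quantities as weights.
ΣP(Period 1)·Q(Period 1) = 0.30×101 + 1.79×277 + 1.13×321 + 10.29×24 = 30.3 + 495.83 + 362.73 + 246.96 = 1135.82
ΣP(Period 0)·Q(Period 1) = 0.24×101 + 1.58×277 + 1.14×321 + 14.53×24 = 24.24 + 437.66 + 365.94 + 348.72 = 1176.56
Index = 1135.82 / 1176.56 × 100 = 96.5374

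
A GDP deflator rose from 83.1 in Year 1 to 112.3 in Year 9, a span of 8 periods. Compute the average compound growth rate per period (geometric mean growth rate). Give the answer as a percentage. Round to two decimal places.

Growth factor = (112.3/83.1)^(1/8) = (1.351384)^(1/8) = 1.038359
Growth rate = 1.038359 − 1 = 0.038359 = 3.8359%

3.84%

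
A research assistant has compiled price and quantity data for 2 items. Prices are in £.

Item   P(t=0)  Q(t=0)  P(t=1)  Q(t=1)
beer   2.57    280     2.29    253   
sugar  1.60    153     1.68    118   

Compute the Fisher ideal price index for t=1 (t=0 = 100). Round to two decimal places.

92.91

Laspeyres component (base-period weights):
ΣP(t=1)Q(t=0) = 2.29×280 + 1.68×153 = 641.2 + 257.04 = 898.24
ΣP(t=0)Q(t=0) = 2.57×280 + 1.60×153 = 719.6 + 244.8 = 964.4
L = 898.24 / 964.4 × 100 = 93.1398
Paasche component (current-period weights):
ΣP(t=1)Q(t=1) = 2.29×253 + 1.68×118 = 579.37 + 198.24 = 777.61
ΣP(t=0)Q(t=1) = 2.57×253 + 1.60×118 = 650.21 + 188.8 = 839.01
P = 777.61 / 839.01 × 100 = 92.6819
Fisher = √(L × P) = √(93.1398 × 92.6819) = 92.9105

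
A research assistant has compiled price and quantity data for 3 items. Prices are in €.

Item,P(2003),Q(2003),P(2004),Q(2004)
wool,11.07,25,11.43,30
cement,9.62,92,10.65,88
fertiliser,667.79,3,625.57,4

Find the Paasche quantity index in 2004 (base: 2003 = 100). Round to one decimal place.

120.4

Paasche quantity index uses current-period prices as weights.
ΣP(2004)·Q(2004) = 11.43×30 + 10.65×88 + 625.57×4 = 342.9 + 937.2 + 2502.28 = 3782.38
ΣP(2004)·Q(2003) = 11.43×25 + 10.65×92 + 625.57×3 = 285.75 + 979.8 + 1876.71 = 3142.26
Index = 3782.38 / 3142.26 × 100 = 120.3713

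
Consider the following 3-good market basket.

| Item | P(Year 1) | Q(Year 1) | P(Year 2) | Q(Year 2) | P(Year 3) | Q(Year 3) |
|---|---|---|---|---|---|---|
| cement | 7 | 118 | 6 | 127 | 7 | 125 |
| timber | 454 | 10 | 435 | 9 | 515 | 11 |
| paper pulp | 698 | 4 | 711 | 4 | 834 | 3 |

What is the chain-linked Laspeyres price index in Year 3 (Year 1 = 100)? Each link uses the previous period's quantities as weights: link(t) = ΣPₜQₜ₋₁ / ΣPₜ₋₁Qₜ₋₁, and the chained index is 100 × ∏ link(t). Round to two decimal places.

Link Year 1→Year 2:
ΣP(Year 2)Q(Year 1) = 6×118 + 435×10 + 711×4 = 708 + 4350 + 2844 = 7902
ΣP(Year 1)Q(Year 1) = 7×118 + 454×10 + 698×4 = 826 + 4540 + 2792 = 8158
link = 7902/8158 = 0.968620
Link Year 2→Year 3:
ΣP(Year 3)Q(Year 2) = 7×127 + 515×9 + 834×4 = 889 + 4635 + 3336 = 8860
ΣP(Year 2)Q(Year 2) = 6×127 + 435×9 + 711×4 = 762 + 3915 + 2844 = 7521
link = 8860/7521 = 1.178035
Chained index = 100 × 0.968620 × 1.178035 = 114.1068

114.11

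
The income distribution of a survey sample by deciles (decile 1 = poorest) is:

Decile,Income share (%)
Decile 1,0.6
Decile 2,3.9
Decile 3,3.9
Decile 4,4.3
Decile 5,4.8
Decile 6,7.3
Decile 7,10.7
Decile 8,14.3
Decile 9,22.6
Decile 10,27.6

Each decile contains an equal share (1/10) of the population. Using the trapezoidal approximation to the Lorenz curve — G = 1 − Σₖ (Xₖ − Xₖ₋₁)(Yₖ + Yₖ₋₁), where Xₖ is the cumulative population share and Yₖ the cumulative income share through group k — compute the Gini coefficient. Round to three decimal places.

0.448

Cumulative income shares Yₖ: 0.0060, 0.0450, 0.0840, 0.1270, 0.1750, 0.2480, 0.3550, 0.4980, 0.7240, 1.0000
Σ (Xₖ−Xₖ₋₁)(Yₖ+Yₖ₋₁) = (1/10)(0.0060+0.0000) + (1/10)(0.0450+0.0060) + (1/10)(0.0840+0.0450) + (1/10)(0.1270+0.0840) + (1/10)(0.1750+0.1270) + (1/10)(0.2480+0.1750) + (1/10)(0.3550+0.2480) + (1/10)(0.4980+0.3550) + (1/10)(0.7240+0.4980) + (1/10)(1.0000+0.7240)
  = 0.0006 + 0.0051 + 0.0129 + 0.0211 + 0.0302 + 0.0423 + 0.0603 + 0.0853 + 0.1222 + 0.1724 = 0.5524
G = 1 − 0.5524 = 0.4476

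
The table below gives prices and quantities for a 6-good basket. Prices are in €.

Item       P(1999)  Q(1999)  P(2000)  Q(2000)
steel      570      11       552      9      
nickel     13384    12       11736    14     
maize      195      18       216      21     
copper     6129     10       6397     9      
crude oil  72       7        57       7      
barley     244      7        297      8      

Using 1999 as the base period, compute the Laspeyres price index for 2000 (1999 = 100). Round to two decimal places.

92.88

Laspeyres price index uses base-period quantities as weights.
ΣP(2000)·Q(1999) = 552×11 + 11736×12 + 216×18 + 6397×10 + 57×7 + 297×7 = 6072 + 140832 + 3888 + 63970 + 399 + 2079 = 217240
ΣP(1999)·Q(1999) = 570×11 + 13384×12 + 195×18 + 6129×10 + 72×7 + 244×7 = 6270 + 160608 + 3510 + 61290 + 504 + 1708 = 233890
Index = 217240 / 233890 × 100 = 92.8813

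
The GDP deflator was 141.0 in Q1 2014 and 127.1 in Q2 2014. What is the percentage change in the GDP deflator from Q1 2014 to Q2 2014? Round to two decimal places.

Change = (127.1 − 141.0) / 141.0 × 100
       = -13.9 / 141.0 × 100 = -9.8582%

-9.86%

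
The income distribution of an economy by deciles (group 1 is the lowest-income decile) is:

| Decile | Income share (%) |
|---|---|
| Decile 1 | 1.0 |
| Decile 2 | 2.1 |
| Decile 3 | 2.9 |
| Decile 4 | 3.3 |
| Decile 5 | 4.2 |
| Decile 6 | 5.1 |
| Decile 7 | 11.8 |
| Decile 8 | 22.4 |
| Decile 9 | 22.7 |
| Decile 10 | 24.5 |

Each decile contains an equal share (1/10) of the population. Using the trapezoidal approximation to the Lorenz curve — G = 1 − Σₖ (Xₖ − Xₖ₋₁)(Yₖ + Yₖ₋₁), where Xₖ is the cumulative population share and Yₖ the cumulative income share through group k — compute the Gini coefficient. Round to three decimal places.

0.480

Cumulative income shares Yₖ: 0.0100, 0.0310, 0.0600, 0.0930, 0.1350, 0.1860, 0.3040, 0.5280, 0.7550, 1.0000
Σ (Xₖ−Xₖ₋₁)(Yₖ+Yₖ₋₁) = (1/10)(0.0100+0.0000) + (1/10)(0.0310+0.0100) + (1/10)(0.0600+0.0310) + (1/10)(0.0930+0.0600) + (1/10)(0.1350+0.0930) + (1/10)(0.1860+0.1350) + (1/10)(0.3040+0.1860) + (1/10)(0.5280+0.3040) + (1/10)(0.7550+0.5280) + (1/10)(1.0000+0.7550)
  = 0.0010 + 0.0041 + 0.0091 + 0.0153 + 0.0228 + 0.0321 + 0.0490 + 0.0832 + 0.1283 + 0.1755 = 0.5204
G = 1 − 0.5204 = 0.4796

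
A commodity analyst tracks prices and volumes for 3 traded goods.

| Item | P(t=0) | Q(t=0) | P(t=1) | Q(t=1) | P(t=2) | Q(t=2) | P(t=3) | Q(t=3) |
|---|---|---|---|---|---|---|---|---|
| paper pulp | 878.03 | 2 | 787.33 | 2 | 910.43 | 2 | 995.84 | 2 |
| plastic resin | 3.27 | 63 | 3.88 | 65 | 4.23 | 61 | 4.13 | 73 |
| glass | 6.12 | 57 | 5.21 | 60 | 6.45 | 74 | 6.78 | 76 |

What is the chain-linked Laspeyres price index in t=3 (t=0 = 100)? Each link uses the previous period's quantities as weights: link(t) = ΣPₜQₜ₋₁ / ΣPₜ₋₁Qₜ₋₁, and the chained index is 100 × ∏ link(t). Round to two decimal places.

Link t=0→t=1:
ΣP(t=1)Q(t=0) = 787.33×2 + 3.88×63 + 5.21×57 = 1574.66 + 244.44 + 296.97 = 2116.07
ΣP(t=0)Q(t=0) = 878.03×2 + 3.27×63 + 6.12×57 = 1756.06 + 206.01 + 348.84 = 2310.91
link = 2116.07/2310.91 = 0.915687
Link t=1→t=2:
ΣP(t=2)Q(t=1) = 910.43×2 + 4.23×65 + 6.45×60 = 1820.86 + 274.95 + 387 = 2482.81
ΣP(t=1)Q(t=1) = 787.33×2 + 3.88×65 + 5.21×60 = 1574.66 + 252.2 + 312.6 = 2139.46
link = 2482.81/2139.46 = 1.160484
Link t=2→t=3:
ΣP(t=3)Q(t=2) = 995.84×2 + 4.13×61 + 6.78×74 = 1991.68 + 251.93 + 501.72 = 2745.33
ΣP(t=2)Q(t=2) = 910.43×2 + 4.23×61 + 6.45×74 = 1820.86 + 258.03 + 477.3 = 2556.19
link = 2745.33/2556.19 = 1.073993
Chained index = 100 × 0.915687 × 1.160484 × 1.073993 = 114.1268

114.13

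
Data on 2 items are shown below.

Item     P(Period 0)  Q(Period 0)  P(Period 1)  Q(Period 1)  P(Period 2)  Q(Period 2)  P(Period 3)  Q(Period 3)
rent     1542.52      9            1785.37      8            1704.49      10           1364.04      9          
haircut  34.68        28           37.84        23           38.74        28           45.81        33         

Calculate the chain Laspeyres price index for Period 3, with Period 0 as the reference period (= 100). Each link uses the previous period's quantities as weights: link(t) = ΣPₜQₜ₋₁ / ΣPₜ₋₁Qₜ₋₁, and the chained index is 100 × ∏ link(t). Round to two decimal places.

90.99

Link Period 0→Period 1:
ΣP(Period 1)Q(Period 0) = 1785.37×9 + 37.84×28 = 16068.33 + 1059.52 = 17127.85
ΣP(Period 0)Q(Period 0) = 1542.52×9 + 34.68×28 = 13882.68 + 971.04 = 14853.72
link = 17127.85/14853.72 = 1.153102
Link Period 1→Period 2:
ΣP(Period 2)Q(Period 1) = 1704.49×8 + 38.74×23 = 13635.92 + 891.02 = 14526.94
ΣP(Period 1)Q(Period 1) = 1785.37×8 + 37.84×23 = 14282.96 + 870.32 = 15153.28
link = 14526.94/15153.28 = 0.958666
Link Period 2→Period 3:
ΣP(Period 3)Q(Period 2) = 1364.04×10 + 45.81×28 = 13640.4 + 1282.68 = 14923.08
ΣP(Period 2)Q(Period 2) = 1704.49×10 + 38.74×28 = 17044.9 + 1084.72 = 18129.62
link = 14923.08/18129.62 = 0.823133
Chained index = 100 × 1.153102 × 0.958666 × 0.823133 = 90.9923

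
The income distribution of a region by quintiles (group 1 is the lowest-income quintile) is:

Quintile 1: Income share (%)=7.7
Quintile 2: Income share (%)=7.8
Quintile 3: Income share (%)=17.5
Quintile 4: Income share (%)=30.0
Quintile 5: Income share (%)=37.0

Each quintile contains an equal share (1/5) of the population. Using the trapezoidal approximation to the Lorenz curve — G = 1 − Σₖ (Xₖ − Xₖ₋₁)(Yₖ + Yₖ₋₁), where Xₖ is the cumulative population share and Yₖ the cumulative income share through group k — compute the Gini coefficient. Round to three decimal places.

Cumulative income shares Yₖ: 0.0770, 0.1550, 0.3300, 0.6300, 1.0000
Σ (Xₖ−Xₖ₋₁)(Yₖ+Yₖ₋₁) = (1/5)(0.0770+0.0000) + (1/5)(0.1550+0.0770) + (1/5)(0.3300+0.1550) + (1/5)(0.6300+0.3300) + (1/5)(1.0000+0.6300)
  = 0.0154 + 0.0464 + 0.0970 + 0.1920 + 0.3260 = 0.6768
G = 1 − 0.6768 = 0.3232

0.323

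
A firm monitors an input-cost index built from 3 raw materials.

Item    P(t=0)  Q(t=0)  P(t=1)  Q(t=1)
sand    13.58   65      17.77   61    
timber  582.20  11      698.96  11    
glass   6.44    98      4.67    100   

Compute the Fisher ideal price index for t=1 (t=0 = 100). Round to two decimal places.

Laspeyres component (base-period weights):
ΣP(t=1)Q(t=0) = 17.77×65 + 698.96×11 + 4.67×98 = 1155.05 + 7688.56 + 457.66 = 9301.27
ΣP(t=0)Q(t=0) = 13.58×65 + 582.20×11 + 6.44×98 = 882.7 + 6404.2 + 631.12 = 7918.02
L = 9301.27 / 7918.02 × 100 = 117.4696
Paasche component (current-period weights):
ΣP(t=1)Q(t=1) = 17.77×61 + 698.96×11 + 4.67×100 = 1083.97 + 7688.56 + 467 = 9239.53
ΣP(t=0)Q(t=1) = 13.58×61 + 582.20×11 + 6.44×100 = 828.38 + 6404.2 + 644 = 7876.58
P = 9239.53 / 7876.58 × 100 = 117.3038
Fisher = √(L × P) = √(117.4696 × 117.3038) = 117.3867

117.39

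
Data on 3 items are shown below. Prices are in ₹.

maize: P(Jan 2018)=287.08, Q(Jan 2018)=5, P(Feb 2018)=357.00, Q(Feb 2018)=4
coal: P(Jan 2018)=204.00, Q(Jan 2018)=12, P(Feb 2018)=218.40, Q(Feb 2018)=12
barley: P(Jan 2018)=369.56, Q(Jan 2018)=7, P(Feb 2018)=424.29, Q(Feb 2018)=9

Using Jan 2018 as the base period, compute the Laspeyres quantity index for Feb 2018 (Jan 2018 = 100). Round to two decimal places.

106.99

Laspeyres quantity index uses base-period prices as weights.
ΣP(Jan 2018)·Q(Feb 2018) = 287.08×4 + 204.00×12 + 369.56×9 = 1148.32 + 2448 + 3326.04 = 6922.36
ΣP(Jan 2018)·Q(Jan 2018) = 287.08×5 + 204.00×12 + 369.56×7 = 1435.4 + 2448 + 2586.92 = 6470.32
Index = 6922.36 / 6470.32 × 100 = 106.9864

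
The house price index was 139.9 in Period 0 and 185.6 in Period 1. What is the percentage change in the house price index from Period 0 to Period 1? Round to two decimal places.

32.67%

Change = (185.6 − 139.9) / 139.9 × 100
       = 45.7 / 139.9 × 100 = 32.6662%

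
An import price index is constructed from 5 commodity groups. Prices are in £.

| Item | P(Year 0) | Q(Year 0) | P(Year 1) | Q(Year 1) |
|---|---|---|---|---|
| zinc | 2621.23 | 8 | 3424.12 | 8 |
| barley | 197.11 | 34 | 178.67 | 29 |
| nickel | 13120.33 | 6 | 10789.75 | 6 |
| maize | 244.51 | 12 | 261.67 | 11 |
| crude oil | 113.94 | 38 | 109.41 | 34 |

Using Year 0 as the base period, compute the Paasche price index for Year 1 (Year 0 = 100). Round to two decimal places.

Paasche price index uses current-period quantities as weights.
ΣP(Year 1)·Q(Year 1) = 3424.12×8 + 178.67×29 + 10789.75×6 + 261.67×11 + 109.41×34 = 27392.96 + 5181.43 + 64738.5 + 2878.37 + 3719.94 = 103911.2
ΣP(Year 0)·Q(Year 1) = 2621.23×8 + 197.11×29 + 13120.33×6 + 244.51×11 + 113.94×34 = 20969.84 + 5716.19 + 78721.98 + 2689.61 + 3873.96 = 111971.58
Index = 103911.2 / 111971.58 × 100 = 92.8014

92.80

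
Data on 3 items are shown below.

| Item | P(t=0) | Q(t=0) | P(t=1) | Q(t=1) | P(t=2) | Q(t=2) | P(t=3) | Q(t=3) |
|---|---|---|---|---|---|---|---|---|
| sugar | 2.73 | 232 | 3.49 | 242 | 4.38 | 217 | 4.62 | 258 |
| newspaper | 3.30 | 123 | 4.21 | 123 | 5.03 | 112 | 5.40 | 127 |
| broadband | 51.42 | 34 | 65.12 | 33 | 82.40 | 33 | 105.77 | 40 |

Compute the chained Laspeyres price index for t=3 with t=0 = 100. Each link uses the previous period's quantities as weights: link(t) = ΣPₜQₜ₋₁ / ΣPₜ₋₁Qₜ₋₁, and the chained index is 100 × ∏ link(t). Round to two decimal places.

191.63

Link t=0→t=1:
ΣP(t=1)Q(t=0) = 3.49×232 + 4.21×123 + 65.12×34 = 809.68 + 517.83 + 2214.08 = 3541.59
ΣP(t=0)Q(t=0) = 2.73×232 + 3.30×123 + 51.42×34 = 633.36 + 405.9 + 1748.28 = 2787.54
link = 3541.59/2787.54 = 1.270507
Link t=1→t=2:
ΣP(t=2)Q(t=1) = 4.38×242 + 5.03×123 + 82.40×33 = 1059.96 + 618.69 + 2719.2 = 4397.85
ΣP(t=1)Q(t=1) = 3.49×242 + 4.21×123 + 65.12×33 = 844.58 + 517.83 + 2148.96 = 3511.37
link = 4397.85/3511.37 = 1.252460
Link t=2→t=3:
ΣP(t=3)Q(t=2) = 4.62×217 + 5.40×112 + 105.77×33 = 1002.54 + 604.8 + 3490.41 = 5097.75
ΣP(t=2)Q(t=2) = 4.38×217 + 5.03×112 + 82.40×33 = 950.46 + 563.36 + 2719.2 = 4233.02
link = 5097.75/4233.02 = 1.204282
Chained index = 100 × 1.270507 × 1.252460 × 1.204282 = 191.6325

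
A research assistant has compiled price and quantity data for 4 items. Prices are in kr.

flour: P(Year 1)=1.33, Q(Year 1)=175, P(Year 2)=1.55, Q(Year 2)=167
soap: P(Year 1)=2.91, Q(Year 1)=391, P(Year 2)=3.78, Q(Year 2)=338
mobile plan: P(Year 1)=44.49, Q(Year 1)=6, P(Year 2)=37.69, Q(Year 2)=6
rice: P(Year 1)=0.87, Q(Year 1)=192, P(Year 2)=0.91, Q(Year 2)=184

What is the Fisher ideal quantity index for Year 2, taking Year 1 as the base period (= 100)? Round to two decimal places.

Laspeyres component (base-period weights):
ΣP(Year 1)Q(Year 2) = 1.33×167 + 2.91×338 + 44.49×6 + 0.87×184 = 222.11 + 983.58 + 266.94 + 160.08 = 1632.71
ΣP(Year 1)Q(Year 1) = 1.33×175 + 2.91×391 + 44.49×6 + 0.87×192 = 232.75 + 1137.81 + 266.94 + 167.04 = 1804.54
L = 1632.71 / 1804.54 × 100 = 90.4779
Paasche component (current-period weights):
ΣP(Year 2)Q(Year 2) = 1.55×167 + 3.78×338 + 37.69×6 + 0.91×184 = 258.85 + 1277.64 + 226.14 + 167.44 = 1930.07
ΣP(Year 2)Q(Year 1) = 1.55×175 + 3.78×391 + 37.69×6 + 0.91×192 = 271.25 + 1477.98 + 226.14 + 174.72 = 2150.09
P = 1930.07 / 2150.09 × 100 = 89.7669
Fisher = √(L × P) = √(90.4779 × 89.7669) = 90.1217

90.12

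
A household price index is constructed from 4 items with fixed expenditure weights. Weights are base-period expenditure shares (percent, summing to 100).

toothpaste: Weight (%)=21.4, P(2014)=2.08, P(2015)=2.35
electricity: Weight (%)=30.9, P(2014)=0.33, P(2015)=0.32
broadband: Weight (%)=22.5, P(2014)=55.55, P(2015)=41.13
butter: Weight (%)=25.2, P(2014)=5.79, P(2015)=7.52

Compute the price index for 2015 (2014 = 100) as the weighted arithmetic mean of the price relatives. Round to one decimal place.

toothpaste: 21.4 × (2.35/2.08) = 21.4 × 1.129808 = 24.1779
electricity: 30.9 × (0.32/0.33) = 30.9 × 0.969697 = 29.9636
broadband: 22.5 × (41.13/55.55) = 22.5 × 0.740414 = 16.6593
butter: 25.2 × (7.52/5.79) = 25.2 × 1.298791 = 32.7295
Index = Σ wᵢ·(p₁ᵢ/p₀ᵢ) = 24.1779 + 29.9636 + 16.6593 + 32.7295 = 103.5304

103.5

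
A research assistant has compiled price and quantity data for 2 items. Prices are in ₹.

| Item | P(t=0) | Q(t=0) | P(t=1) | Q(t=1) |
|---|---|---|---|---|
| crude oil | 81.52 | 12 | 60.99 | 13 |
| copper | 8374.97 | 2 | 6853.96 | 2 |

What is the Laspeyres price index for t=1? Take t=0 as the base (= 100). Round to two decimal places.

81.45

Laspeyres price index uses base-period quantities as weights.
ΣP(t=1)·Q(t=0) = 60.99×12 + 6853.96×2 = 731.88 + 13707.92 = 14439.8
ΣP(t=0)·Q(t=0) = 81.52×12 + 8374.97×2 = 978.24 + 16749.94 = 17728.18
Index = 14439.8 / 17728.18 × 100 = 81.4511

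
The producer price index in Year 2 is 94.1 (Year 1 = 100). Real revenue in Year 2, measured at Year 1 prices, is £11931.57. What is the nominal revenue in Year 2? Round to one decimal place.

Nominal = Real × (Index/100) = 11931.57 × (94.1/100)
        = 11931.57 × 0.941 = 11227.6074

11227.6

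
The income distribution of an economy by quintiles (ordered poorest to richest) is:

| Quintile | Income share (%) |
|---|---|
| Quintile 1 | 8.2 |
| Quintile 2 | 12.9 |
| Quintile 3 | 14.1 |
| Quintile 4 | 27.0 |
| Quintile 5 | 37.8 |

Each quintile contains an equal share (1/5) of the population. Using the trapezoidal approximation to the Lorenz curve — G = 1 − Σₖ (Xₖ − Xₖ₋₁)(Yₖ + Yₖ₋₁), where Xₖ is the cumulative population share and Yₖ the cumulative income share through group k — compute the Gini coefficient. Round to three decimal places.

0.293

Cumulative income shares Yₖ: 0.0820, 0.2110, 0.3520, 0.6220, 1.0000
Σ (Xₖ−Xₖ₋₁)(Yₖ+Yₖ₋₁) = (1/5)(0.0820+0.0000) + (1/5)(0.2110+0.0820) + (1/5)(0.3520+0.2110) + (1/5)(0.6220+0.3520) + (1/5)(1.0000+0.6220)
  = 0.0164 + 0.0586 + 0.1126 + 0.1948 + 0.3244 = 0.7068
G = 1 − 0.7068 = 0.2932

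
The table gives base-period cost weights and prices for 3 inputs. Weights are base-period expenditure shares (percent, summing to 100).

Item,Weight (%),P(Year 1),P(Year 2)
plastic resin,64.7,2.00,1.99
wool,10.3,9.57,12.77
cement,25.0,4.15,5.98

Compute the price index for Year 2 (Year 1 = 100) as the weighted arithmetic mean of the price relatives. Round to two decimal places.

114.14

plastic resin: 64.7 × (1.99/2.00) = 64.7 × 0.995000 = 64.3765
wool: 10.3 × (12.77/9.57) = 10.3 × 1.334378 = 13.7441
cement: 25.0 × (5.98/4.15) = 25.0 × 1.440964 = 36.0241
Index = Σ wᵢ·(p₁ᵢ/p₀ᵢ) = 64.3765 + 13.7441 + 36.0241 = 114.1447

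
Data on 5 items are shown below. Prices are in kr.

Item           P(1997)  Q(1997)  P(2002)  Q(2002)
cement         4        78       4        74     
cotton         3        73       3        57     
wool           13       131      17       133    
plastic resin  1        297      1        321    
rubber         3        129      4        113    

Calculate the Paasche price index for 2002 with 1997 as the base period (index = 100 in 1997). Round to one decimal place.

122.6

Paasche price index uses current-period quantities as weights.
ΣP(2002)·Q(2002) = 4×74 + 3×57 + 17×133 + 1×321 + 4×113 = 296 + 171 + 2261 + 321 + 452 = 3501
ΣP(1997)·Q(2002) = 4×74 + 3×57 + 13×133 + 1×321 + 3×113 = 296 + 171 + 1729 + 321 + 339 = 2856
Index = 3501 / 2856 × 100 = 122.5840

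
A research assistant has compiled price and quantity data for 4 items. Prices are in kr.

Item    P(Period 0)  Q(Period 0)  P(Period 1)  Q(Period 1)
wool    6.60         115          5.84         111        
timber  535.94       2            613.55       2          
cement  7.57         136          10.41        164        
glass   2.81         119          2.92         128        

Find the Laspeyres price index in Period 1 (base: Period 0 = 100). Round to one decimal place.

114.6

Laspeyres price index uses base-period quantities as weights.
ΣP(Period 1)·Q(Period 0) = 5.84×115 + 613.55×2 + 10.41×136 + 2.92×119 = 671.6 + 1227.1 + 1415.76 + 347.48 = 3661.94
ΣP(Period 0)·Q(Period 0) = 6.60×115 + 535.94×2 + 7.57×136 + 2.81×119 = 759 + 1071.88 + 1029.52 + 334.39 = 3194.79
Index = 3661.94 / 3194.79 × 100 = 114.6222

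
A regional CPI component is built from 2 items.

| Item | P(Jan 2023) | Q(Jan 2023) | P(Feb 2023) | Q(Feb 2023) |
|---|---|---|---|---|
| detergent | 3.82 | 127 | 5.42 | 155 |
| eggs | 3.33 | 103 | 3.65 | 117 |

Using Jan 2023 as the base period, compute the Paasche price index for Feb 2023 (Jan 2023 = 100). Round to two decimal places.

129.08

Paasche price index uses current-period quantities as weights.
ΣP(Feb 2023)·Q(Feb 2023) = 5.42×155 + 3.65×117 = 840.1 + 427.05 = 1267.15
ΣP(Jan 2023)·Q(Feb 2023) = 3.82×155 + 3.33×117 = 592.1 + 389.61 = 981.71
Index = 1267.15 / 981.71 × 100 = 129.0758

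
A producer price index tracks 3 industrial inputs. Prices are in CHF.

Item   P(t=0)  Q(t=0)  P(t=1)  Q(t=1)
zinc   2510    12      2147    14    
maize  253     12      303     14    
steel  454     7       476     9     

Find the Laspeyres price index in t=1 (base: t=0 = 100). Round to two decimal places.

Laspeyres price index uses base-period quantities as weights.
ΣP(t=1)·Q(t=0) = 2147×12 + 303×12 + 476×7 = 25764 + 3636 + 3332 = 32732
ΣP(t=0)·Q(t=0) = 2510×12 + 253×12 + 454×7 = 30120 + 3036 + 3178 = 36334
Index = 32732 / 36334 × 100 = 90.0864

90.09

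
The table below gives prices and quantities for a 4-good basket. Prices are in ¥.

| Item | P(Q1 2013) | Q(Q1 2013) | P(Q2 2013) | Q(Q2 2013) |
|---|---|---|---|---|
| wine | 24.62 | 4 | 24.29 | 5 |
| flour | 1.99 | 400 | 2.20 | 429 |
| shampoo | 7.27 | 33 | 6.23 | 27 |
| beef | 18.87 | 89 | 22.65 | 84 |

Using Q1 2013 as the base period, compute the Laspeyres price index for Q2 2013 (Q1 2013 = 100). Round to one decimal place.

113.7

Laspeyres price index uses base-period quantities as weights.
ΣP(Q2 2013)·Q(Q1 2013) = 24.29×4 + 2.20×400 + 6.23×33 + 22.65×89 = 97.16 + 880 + 205.59 + 2015.85 = 3198.6
ΣP(Q1 2013)·Q(Q1 2013) = 24.62×4 + 1.99×400 + 7.27×33 + 18.87×89 = 98.48 + 796 + 239.91 + 1679.43 = 2813.82
Index = 3198.6 / 2813.82 × 100 = 113.6746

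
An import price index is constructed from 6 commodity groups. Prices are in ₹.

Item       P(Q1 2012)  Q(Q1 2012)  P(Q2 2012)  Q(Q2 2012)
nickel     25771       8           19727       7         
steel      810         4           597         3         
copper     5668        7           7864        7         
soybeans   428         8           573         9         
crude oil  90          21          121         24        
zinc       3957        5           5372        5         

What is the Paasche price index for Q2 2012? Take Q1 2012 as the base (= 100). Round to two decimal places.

Paasche price index uses current-period quantities as weights.
ΣP(Q2 2012)·Q(Q2 2012) = 19727×7 + 597×3 + 7864×7 + 573×9 + 121×24 + 5372×5 = 138089 + 1791 + 55048 + 5157 + 2904 + 26860 = 229849
ΣP(Q1 2012)·Q(Q2 2012) = 25771×7 + 810×3 + 5668×7 + 428×9 + 90×24 + 3957×5 = 180397 + 2430 + 39676 + 3852 + 2160 + 19785 = 248300
Index = 229849 / 248300 × 100 = 92.5691

92.57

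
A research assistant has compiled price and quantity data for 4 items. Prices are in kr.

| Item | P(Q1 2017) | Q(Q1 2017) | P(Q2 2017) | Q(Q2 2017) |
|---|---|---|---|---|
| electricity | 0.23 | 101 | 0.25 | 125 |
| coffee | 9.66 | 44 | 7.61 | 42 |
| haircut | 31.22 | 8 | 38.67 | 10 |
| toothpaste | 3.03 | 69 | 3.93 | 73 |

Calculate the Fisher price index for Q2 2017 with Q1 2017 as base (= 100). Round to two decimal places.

Laspeyres component (base-period weights):
ΣP(Q2 2017)Q(Q1 2017) = 0.25×101 + 7.61×44 + 38.67×8 + 3.93×69 = 25.25 + 334.84 + 309.36 + 271.17 = 940.62
ΣP(Q1 2017)Q(Q1 2017) = 0.23×101 + 9.66×44 + 31.22×8 + 3.03×69 = 23.23 + 425.04 + 249.76 + 209.07 = 907.1
L = 940.62 / 907.1 × 100 = 103.6953
Paasche component (current-period weights):
ΣP(Q2 2017)Q(Q2 2017) = 0.25×125 + 7.61×42 + 38.67×10 + 3.93×73 = 31.25 + 319.62 + 386.7 + 286.89 = 1024.46
ΣP(Q1 2017)Q(Q2 2017) = 0.23×125 + 9.66×42 + 31.22×10 + 3.03×73 = 28.75 + 405.72 + 312.2 + 221.19 = 967.86
P = 1024.46 / 967.86 × 100 = 105.8480
Fisher = √(L × P) = √(103.6953 × 105.8480) = 104.7661

104.77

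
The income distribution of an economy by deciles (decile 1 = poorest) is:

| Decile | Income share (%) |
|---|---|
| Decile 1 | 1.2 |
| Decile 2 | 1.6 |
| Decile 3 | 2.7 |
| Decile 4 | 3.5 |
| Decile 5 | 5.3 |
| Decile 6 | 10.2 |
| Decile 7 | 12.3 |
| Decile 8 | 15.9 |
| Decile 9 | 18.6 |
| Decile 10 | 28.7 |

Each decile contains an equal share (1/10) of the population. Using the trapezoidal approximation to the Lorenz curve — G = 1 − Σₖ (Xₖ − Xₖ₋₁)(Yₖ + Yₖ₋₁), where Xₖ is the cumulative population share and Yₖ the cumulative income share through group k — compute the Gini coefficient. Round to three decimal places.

0.464

Cumulative income shares Yₖ: 0.0120, 0.0280, 0.0550, 0.0900, 0.1430, 0.2450, 0.3680, 0.5270, 0.7130, 1.0000
Σ (Xₖ−Xₖ₋₁)(Yₖ+Yₖ₋₁) = (1/10)(0.0120+0.0000) + (1/10)(0.0280+0.0120) + (1/10)(0.0550+0.0280) + (1/10)(0.0900+0.0550) + (1/10)(0.1430+0.0900) + (1/10)(0.2450+0.1430) + (1/10)(0.3680+0.2450) + (1/10)(0.5270+0.3680) + (1/10)(0.7130+0.5270) + (1/10)(1.0000+0.7130)
  = 0.0012 + 0.0040 + 0.0083 + 0.0145 + 0.0233 + 0.0388 + 0.0613 + 0.0895 + 0.1240 + 0.1713 = 0.5362
G = 1 − 0.5362 = 0.4638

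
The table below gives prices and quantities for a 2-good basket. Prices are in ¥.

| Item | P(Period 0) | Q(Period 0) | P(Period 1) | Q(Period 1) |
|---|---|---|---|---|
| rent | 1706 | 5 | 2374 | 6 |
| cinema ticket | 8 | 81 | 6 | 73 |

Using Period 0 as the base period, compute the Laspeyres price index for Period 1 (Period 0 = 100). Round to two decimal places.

Laspeyres price index uses base-period quantities as weights.
ΣP(Period 1)·Q(Period 0) = 2374×5 + 6×81 = 11870 + 486 = 12356
ΣP(Period 0)·Q(Period 0) = 1706×5 + 8×81 = 8530 + 648 = 9178
Index = 12356 / 9178 × 100 = 134.6263

134.63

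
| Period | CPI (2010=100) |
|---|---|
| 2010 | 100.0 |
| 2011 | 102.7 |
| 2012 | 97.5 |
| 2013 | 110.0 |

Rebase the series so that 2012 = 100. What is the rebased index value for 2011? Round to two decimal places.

Rebased(2011) = 102.7 / 97.5 × 100 = 105.3333

105.33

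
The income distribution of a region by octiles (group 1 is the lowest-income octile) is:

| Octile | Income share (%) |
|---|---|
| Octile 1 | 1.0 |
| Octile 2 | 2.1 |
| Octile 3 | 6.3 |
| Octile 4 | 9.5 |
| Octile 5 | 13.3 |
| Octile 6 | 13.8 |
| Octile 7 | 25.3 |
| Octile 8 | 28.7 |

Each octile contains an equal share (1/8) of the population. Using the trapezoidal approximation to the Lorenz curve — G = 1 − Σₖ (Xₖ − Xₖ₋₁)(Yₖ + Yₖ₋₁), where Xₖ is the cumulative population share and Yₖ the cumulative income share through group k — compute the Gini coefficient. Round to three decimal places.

0.420

Cumulative income shares Yₖ: 0.0100, 0.0310, 0.0940, 0.1890, 0.3220, 0.4600, 0.7130, 1.0000
Σ (Xₖ−Xₖ₋₁)(Yₖ+Yₖ₋₁) = (1/8)(0.0100+0.0000) + (1/8)(0.0310+0.0100) + (1/8)(0.0940+0.0310) + (1/8)(0.1890+0.0940) + (1/8)(0.3220+0.1890) + (1/8)(0.4600+0.3220) + (1/8)(0.7130+0.4600) + (1/8)(1.0000+0.7130)
  = 0.0013 + 0.0051 + 0.0156 + 0.0354 + 0.0639 + 0.0978 + 0.1466 + 0.2141 = 0.5797
G = 1 − 0.5797 = 0.4203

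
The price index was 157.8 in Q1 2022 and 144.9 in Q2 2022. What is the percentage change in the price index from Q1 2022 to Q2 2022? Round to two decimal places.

Change = (144.9 − 157.8) / 157.8 × 100
       = -12.9 / 157.8 × 100 = -8.1749%

-8.17%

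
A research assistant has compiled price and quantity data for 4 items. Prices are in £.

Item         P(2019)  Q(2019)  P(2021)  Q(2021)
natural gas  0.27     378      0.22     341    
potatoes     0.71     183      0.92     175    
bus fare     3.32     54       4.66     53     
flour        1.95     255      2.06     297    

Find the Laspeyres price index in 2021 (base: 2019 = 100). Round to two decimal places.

113.20

Laspeyres price index uses base-period quantities as weights.
ΣP(2021)·Q(2019) = 0.22×378 + 0.92×183 + 4.66×54 + 2.06×255 = 83.16 + 168.36 + 251.64 + 525.3 = 1028.46
ΣP(2019)·Q(2019) = 0.27×378 + 0.71×183 + 3.32×54 + 1.95×255 = 102.06 + 129.93 + 179.28 + 497.25 = 908.52
Index = 1028.46 / 908.52 × 100 = 113.2017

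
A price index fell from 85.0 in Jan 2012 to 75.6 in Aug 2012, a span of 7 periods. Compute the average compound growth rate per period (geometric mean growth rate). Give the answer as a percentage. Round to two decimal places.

-1.66%

Growth factor = (75.6/85.0)^(1/7) = (0.889412)^(1/7) = 0.983397
Growth rate = 0.983397 − 1 = -0.016603 = -1.6603%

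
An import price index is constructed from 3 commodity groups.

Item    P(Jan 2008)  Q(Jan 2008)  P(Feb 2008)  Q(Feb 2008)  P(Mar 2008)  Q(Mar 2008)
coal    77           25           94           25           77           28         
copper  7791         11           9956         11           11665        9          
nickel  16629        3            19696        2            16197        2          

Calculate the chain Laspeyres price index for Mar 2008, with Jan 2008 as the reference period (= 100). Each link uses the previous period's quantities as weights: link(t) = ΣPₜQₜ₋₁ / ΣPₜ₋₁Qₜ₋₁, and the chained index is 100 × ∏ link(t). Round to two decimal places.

Link Jan 2008→Feb 2008:
ΣP(Feb 2008)Q(Jan 2008) = 94×25 + 9956×11 + 19696×3 = 2350 + 109516 + 59088 = 170954
ΣP(Jan 2008)Q(Jan 2008) = 77×25 + 7791×11 + 16629×3 = 1925 + 85701 + 49887 = 137513
link = 170954/137513 = 1.243184
Link Feb 2008→Mar 2008:
ΣP(Mar 2008)Q(Feb 2008) = 77×25 + 11665×11 + 16197×2 = 1925 + 128315 + 32394 = 162634
ΣP(Feb 2008)Q(Feb 2008) = 94×25 + 9956×11 + 19696×2 = 2350 + 109516 + 39392 = 151258
link = 162634/151258 = 1.075209
Chained index = 100 × 1.243184 × 1.075209 = 133.6683

133.67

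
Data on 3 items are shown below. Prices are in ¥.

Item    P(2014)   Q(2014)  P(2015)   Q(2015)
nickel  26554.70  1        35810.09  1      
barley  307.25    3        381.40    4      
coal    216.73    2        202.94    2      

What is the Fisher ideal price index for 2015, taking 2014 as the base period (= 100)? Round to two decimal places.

Laspeyres component (base-period weights):
ΣP(2015)Q(2014) = 35810.09×1 + 381.40×3 + 202.94×2 = 35810.09 + 1144.2 + 405.88 = 37360.17
ΣP(2014)Q(2014) = 26554.70×1 + 307.25×3 + 216.73×2 = 26554.7 + 921.75 + 433.46 = 27909.91
L = 37360.17 / 27909.91 × 100 = 133.8599
Paasche component (current-period weights):
ΣP(2015)Q(2015) = 35810.09×1 + 381.40×4 + 202.94×2 = 35810.09 + 1525.6 + 405.88 = 37741.57
ΣP(2014)Q(2015) = 26554.70×1 + 307.25×4 + 216.73×2 = 26554.7 + 1229 + 433.46 = 28217.16
P = 37741.57 / 28217.16 × 100 = 133.7540
Fisher = √(L × P) = √(133.8599 × 133.7540) = 133.8069

133.81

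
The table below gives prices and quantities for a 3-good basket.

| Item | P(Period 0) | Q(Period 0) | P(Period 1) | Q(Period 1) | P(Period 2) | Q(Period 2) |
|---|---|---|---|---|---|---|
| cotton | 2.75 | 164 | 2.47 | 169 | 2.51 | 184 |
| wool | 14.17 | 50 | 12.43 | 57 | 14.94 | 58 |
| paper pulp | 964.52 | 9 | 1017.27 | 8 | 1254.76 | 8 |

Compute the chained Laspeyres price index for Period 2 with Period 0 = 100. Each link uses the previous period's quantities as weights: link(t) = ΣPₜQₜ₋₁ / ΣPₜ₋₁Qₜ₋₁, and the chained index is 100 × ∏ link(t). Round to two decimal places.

Link Period 0→Period 1:
ΣP(Period 1)Q(Period 0) = 2.47×164 + 12.43×50 + 1017.27×9 = 405.08 + 621.5 + 9155.43 = 10182.01
ΣP(Period 0)Q(Period 0) = 2.75×164 + 14.17×50 + 964.52×9 = 451 + 708.5 + 8680.68 = 9840.18
link = 10182.01/9840.18 = 1.034738
Link Period 1→Period 2:
ΣP(Period 2)Q(Period 1) = 2.51×169 + 14.94×57 + 1254.76×8 = 424.19 + 851.58 + 10038.08 = 11313.85
ΣP(Period 1)Q(Period 1) = 2.47×169 + 12.43×57 + 1017.27×8 = 417.43 + 708.51 + 8138.16 = 9264.1
link = 11313.85/9264.1 = 1.221257
Chained index = 100 × 1.034738 × 1.221257 = 126.3682

126.37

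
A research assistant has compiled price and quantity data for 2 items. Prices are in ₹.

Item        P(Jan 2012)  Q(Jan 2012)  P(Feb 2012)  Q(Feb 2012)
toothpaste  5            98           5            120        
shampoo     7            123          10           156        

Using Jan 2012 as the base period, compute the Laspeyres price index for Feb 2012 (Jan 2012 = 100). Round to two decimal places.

127.31

Laspeyres price index uses base-period quantities as weights.
ΣP(Feb 2012)·Q(Jan 2012) = 5×98 + 10×123 = 490 + 1230 = 1720
ΣP(Jan 2012)·Q(Jan 2012) = 5×98 + 7×123 = 490 + 861 = 1351
Index = 1720 / 1351 × 100 = 127.3131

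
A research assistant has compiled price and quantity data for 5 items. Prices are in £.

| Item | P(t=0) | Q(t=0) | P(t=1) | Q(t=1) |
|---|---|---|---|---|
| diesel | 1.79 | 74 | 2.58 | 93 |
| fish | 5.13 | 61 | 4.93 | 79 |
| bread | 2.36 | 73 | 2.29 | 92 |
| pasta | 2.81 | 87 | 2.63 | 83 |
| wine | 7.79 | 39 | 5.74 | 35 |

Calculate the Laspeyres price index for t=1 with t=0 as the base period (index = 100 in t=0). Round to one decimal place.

95.3

Laspeyres price index uses base-period quantities as weights.
ΣP(t=1)·Q(t=0) = 2.58×74 + 4.93×61 + 2.29×73 + 2.63×87 + 5.74×39 = 190.92 + 300.73 + 167.17 + 228.81 + 223.86 = 1111.49
ΣP(t=0)·Q(t=0) = 1.79×74 + 5.13×61 + 2.36×73 + 2.81×87 + 7.79×39 = 132.46 + 312.93 + 172.28 + 244.47 + 303.81 = 1165.95
Index = 1111.49 / 1165.95 × 100 = 95.3291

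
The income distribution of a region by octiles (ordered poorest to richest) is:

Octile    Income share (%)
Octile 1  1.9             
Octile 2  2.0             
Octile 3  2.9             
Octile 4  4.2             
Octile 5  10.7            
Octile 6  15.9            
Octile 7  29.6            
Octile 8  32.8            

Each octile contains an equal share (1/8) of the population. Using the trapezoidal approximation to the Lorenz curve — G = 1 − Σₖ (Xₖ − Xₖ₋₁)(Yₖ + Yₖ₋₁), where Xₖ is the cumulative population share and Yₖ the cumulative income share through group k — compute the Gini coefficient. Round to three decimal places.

0.500

Cumulative income shares Yₖ: 0.0190, 0.0390, 0.0680, 0.1100, 0.2170, 0.3760, 0.6720, 1.0000
Σ (Xₖ−Xₖ₋₁)(Yₖ+Yₖ₋₁) = (1/8)(0.0190+0.0000) + (1/8)(0.0390+0.0190) + (1/8)(0.0680+0.0390) + (1/8)(0.1100+0.0680) + (1/8)(0.2170+0.1100) + (1/8)(0.3760+0.2170) + (1/8)(0.6720+0.3760) + (1/8)(1.0000+0.6720)
  = 0.0024 + 0.0072 + 0.0134 + 0.0223 + 0.0409 + 0.0741 + 0.1310 + 0.2090 = 0.5003
G = 1 − 0.5003 = 0.4997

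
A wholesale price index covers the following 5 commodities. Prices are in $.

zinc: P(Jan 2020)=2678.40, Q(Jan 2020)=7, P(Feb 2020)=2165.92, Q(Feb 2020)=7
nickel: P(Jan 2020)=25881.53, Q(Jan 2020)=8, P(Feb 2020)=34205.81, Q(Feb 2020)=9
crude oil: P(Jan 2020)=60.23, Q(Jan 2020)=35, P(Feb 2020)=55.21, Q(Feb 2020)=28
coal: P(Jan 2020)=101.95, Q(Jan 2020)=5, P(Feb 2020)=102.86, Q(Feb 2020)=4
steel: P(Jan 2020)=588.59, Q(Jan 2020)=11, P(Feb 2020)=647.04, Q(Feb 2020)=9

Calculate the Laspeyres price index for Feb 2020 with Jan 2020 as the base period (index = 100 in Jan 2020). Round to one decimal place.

Laspeyres price index uses base-period quantities as weights.
ΣP(Feb 2020)·Q(Jan 2020) = 2165.92×7 + 34205.81×8 + 55.21×35 + 102.86×5 + 647.04×11 = 15161.44 + 273646.48 + 1932.35 + 514.3 + 7117.44 = 298372.01
ΣP(Jan 2020)·Q(Jan 2020) = 2678.40×7 + 25881.53×8 + 60.23×35 + 101.95×5 + 588.59×11 = 18748.8 + 207052.24 + 2108.05 + 509.75 + 6474.49 = 234893.33
Index = 298372.01 / 234893.33 × 100 = 127.0245

127.0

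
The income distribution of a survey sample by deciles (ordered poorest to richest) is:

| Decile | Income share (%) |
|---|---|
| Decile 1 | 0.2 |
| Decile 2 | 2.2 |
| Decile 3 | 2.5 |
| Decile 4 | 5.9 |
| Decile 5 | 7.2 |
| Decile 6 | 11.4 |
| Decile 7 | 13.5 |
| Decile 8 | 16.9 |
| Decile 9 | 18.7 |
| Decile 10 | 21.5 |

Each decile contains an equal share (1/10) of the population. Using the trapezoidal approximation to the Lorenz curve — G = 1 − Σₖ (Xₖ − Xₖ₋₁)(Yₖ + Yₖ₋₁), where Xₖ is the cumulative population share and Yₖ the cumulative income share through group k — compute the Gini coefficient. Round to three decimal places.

0.406

Cumulative income shares Yₖ: 0.0020, 0.0240, 0.0490, 0.1080, 0.1800, 0.2940, 0.4290, 0.5980, 0.7850, 1.0000
Σ (Xₖ−Xₖ₋₁)(Yₖ+Yₖ₋₁) = (1/10)(0.0020+0.0000) + (1/10)(0.0240+0.0020) + (1/10)(0.0490+0.0240) + (1/10)(0.1080+0.0490) + (1/10)(0.1800+0.1080) + (1/10)(0.2940+0.1800) + (1/10)(0.4290+0.2940) + (1/10)(0.5980+0.4290) + (1/10)(0.7850+0.5980) + (1/10)(1.0000+0.7850)
  = 0.0002 + 0.0026 + 0.0073 + 0.0157 + 0.0288 + 0.0474 + 0.0723 + 0.1027 + 0.1383 + 0.1785 = 0.5938
G = 1 − 0.5938 = 0.4062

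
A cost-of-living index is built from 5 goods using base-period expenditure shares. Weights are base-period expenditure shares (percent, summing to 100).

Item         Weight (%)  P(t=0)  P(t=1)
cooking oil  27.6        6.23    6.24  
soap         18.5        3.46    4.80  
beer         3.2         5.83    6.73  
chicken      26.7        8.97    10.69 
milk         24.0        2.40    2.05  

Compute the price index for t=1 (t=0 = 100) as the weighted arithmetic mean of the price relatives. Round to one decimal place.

cooking oil: 27.6 × (6.24/6.23) = 27.6 × 1.001605 = 27.6443
soap: 18.5 × (4.80/3.46) = 18.5 × 1.387283 = 25.6647
beer: 3.2 × (6.73/5.83) = 3.2 × 1.154374 = 3.6940
chicken: 26.7 × (10.69/8.97) = 26.7 × 1.191750 = 31.8197
milk: 24.0 × (2.05/2.40) = 24.0 × 0.854167 = 20.5000
Index = Σ wᵢ·(p₁ᵢ/p₀ᵢ) = 27.6443 + 25.6647 + 3.6940 + 31.8197 + 20.5000 = 109.3228

109.3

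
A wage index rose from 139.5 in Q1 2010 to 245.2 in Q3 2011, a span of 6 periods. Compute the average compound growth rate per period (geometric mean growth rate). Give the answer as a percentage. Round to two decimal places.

Growth factor = (245.2/139.5)^(1/6) = (1.757706)^(1/6) = 1.098562
Growth rate = 1.098562 − 1 = 0.098562 = 9.8562%

9.86%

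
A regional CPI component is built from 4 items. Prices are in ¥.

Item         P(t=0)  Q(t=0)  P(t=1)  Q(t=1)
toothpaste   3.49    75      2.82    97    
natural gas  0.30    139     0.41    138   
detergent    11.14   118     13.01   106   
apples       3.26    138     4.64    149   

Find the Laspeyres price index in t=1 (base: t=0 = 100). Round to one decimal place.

118.2

Laspeyres price index uses base-period quantities as weights.
ΣP(t=1)·Q(t=0) = 2.82×75 + 0.41×139 + 13.01×118 + 4.64×138 = 211.5 + 56.99 + 1535.18 + 640.32 = 2443.99
ΣP(t=0)·Q(t=0) = 3.49×75 + 0.30×139 + 11.14×118 + 3.26×138 = 261.75 + 41.7 + 1314.52 + 449.88 = 2067.85
Index = 2443.99 / 2067.85 × 100 = 118.1899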